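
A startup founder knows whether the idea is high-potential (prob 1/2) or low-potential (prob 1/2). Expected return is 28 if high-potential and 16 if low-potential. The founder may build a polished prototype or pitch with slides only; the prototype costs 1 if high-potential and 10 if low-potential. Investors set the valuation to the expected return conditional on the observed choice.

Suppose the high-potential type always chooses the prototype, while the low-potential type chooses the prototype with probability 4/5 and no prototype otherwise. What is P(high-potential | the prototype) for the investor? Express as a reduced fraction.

P(the prototype) = (1/2)·1 + (1/2)·(4/5) = 9/10.
By Bayes' rule, P(high-potential | the prototype) = (1/2) / (9/10) = 5/9.

5/9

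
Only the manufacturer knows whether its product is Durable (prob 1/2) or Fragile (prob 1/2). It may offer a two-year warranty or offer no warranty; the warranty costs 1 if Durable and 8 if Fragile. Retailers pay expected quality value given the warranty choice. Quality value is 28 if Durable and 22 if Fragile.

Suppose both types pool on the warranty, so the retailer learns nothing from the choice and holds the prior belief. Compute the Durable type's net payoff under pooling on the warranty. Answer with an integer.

24

Pooled price = 1/2·28 + 1/2·22 = 25.
Durable pays cost 1 for the warranty, so net payoff = 25 − 1 = 24.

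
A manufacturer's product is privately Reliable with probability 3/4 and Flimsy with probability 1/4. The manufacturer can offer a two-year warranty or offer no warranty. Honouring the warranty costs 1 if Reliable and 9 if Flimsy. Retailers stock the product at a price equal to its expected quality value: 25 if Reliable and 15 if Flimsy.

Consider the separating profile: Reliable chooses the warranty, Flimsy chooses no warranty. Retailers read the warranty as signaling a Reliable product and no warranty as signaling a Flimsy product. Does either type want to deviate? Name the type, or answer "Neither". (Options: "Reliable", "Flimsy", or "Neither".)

Flimsy

The warranty pays 25; no warranty pays 15.
Reliable: assigned the warranty, nets 25 − 1 = 24; deviating to no warranty nets 15.
Flimsy: assigned no warranty, nets 15; deviating to the warranty nets 25 − 9 = 16.
The Flimsy type gains 1 by deviating.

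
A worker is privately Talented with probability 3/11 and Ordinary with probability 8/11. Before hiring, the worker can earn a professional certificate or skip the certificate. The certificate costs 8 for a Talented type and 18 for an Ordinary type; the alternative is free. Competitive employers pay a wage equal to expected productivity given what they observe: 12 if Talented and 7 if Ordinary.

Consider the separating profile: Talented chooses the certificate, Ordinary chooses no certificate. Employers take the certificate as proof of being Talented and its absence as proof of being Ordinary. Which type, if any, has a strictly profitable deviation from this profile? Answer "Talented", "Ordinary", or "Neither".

Talented

The certificate pays 12; no certificate pays 7.
Talented: assigned the certificate, nets 12 − 8 = 4; deviating to no certificate nets 7.
Ordinary: assigned no certificate, nets 7; deviating to the certificate nets 12 − 18 = -6.
The Talented type gains 3 by deviating.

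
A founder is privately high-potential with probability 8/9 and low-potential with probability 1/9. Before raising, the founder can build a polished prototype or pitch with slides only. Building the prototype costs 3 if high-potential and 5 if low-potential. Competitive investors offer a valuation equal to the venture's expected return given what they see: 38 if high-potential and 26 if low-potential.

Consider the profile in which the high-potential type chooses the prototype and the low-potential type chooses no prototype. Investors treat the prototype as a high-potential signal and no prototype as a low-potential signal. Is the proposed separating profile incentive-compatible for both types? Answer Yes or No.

No

Under these beliefs, the prototype earns valuation 38 and no prototype earns valuation 26.
high-potential: the prototype nets 38 − 3 = 35; no prototype nets 26. high-potential prefers the prototype.
low-potential: the prototype nets 38 − 5 = 33; no prototype nets 26. low-potential would deviate to the prototype.
low-potential has a profitable deviation, so the profile is not an equilibrium.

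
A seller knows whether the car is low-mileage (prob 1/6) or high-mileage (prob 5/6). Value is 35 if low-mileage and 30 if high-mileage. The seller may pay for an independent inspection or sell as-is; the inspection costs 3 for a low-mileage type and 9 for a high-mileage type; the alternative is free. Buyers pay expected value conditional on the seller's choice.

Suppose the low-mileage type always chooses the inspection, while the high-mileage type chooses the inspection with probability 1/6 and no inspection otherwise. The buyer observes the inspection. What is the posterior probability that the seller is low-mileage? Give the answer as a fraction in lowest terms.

6/11

P(the inspection) = (1/6)·1 + (5/6)·(1/6) = 11/36.
By Bayes' rule, P(low-mileage | the inspection) = (1/6) / (11/36) = 6/11.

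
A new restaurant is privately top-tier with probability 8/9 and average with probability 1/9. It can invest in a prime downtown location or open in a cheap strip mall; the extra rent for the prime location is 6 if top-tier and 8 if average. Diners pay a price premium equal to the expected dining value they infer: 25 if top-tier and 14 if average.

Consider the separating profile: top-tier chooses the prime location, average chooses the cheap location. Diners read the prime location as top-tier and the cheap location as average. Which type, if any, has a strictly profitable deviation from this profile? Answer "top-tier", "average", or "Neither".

average

The prime location pays 25; the cheap location pays 14.
top-tier: assigned the prime location, nets 25 − 6 = 19; deviating to the cheap location nets 14.
average: assigned the cheap location, nets 14; deviating to the prime location nets 25 − 8 = 17.
The average type gains 3 by deviating.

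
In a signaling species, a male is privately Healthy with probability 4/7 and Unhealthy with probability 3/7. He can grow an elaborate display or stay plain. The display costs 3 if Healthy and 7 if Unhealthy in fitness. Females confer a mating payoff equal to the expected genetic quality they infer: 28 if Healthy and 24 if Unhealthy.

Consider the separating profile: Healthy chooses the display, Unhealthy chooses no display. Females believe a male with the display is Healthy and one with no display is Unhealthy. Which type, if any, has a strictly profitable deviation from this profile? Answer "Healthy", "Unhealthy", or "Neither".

The display pays 28; no display pays 24.
Healthy: assigned the display, nets 28 − 3 = 25; deviating to no display nets 24.
Unhealthy: assigned no display, nets 24; deviating to the display nets 28 − 7 = 21.
Both types strictly prefer their assigned action; no profitable deviation.

Neither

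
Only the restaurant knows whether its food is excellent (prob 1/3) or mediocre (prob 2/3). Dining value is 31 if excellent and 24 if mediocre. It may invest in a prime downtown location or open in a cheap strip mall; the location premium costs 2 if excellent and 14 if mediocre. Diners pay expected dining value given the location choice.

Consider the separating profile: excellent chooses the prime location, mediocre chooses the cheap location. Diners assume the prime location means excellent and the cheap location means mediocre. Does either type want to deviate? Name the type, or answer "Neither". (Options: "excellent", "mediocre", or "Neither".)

Neither

The prime location pays 31; the cheap location pays 24.
excellent: assigned the prime location, nets 31 − 2 = 29; deviating to the cheap location nets 24.
mediocre: assigned the cheap location, nets 24; deviating to the prime location nets 31 − 14 = 17.
Both types strictly prefer their assigned action; no profitable deviation.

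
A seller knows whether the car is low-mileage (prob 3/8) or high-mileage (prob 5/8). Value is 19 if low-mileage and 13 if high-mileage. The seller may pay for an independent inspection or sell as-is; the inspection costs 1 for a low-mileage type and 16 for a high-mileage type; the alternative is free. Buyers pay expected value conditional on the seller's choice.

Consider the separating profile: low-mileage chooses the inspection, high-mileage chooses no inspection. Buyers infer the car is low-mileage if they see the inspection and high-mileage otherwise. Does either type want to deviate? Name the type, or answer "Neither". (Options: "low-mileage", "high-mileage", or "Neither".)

Neither

The inspection pays 19; no inspection pays 13.
low-mileage: assigned the inspection, nets 19 − 1 = 18; deviating to no inspection nets 13.
high-mileage: assigned no inspection, nets 13; deviating to the inspection nets 19 − 16 = 3.
Both types strictly prefer their assigned action; no profitable deviation.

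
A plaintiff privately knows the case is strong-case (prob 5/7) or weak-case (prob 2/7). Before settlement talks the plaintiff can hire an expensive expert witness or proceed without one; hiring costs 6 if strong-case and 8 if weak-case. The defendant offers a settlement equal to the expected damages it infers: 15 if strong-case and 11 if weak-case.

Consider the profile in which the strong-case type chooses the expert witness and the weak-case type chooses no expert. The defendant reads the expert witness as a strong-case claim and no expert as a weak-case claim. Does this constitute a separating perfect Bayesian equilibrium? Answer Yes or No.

Under these beliefs, the expert witness earns settlement 15 and no expert earns settlement 11.
strong-case: the expert witness nets 15 − 6 = 9; no expert nets 11. strong-case would deviate to no expert.
weak-case: the expert witness nets 15 − 8 = 7; no expert nets 11. weak-case prefers no expert.
strong-case has a profitable deviation, so the profile is not an equilibrium.

No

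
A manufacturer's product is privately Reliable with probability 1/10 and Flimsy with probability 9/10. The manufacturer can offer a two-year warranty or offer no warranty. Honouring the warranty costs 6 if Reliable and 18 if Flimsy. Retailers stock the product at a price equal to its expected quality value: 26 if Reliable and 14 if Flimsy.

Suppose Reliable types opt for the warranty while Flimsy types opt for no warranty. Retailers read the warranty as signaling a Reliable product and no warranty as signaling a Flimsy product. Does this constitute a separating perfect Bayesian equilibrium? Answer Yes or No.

Under these beliefs, the warranty earns price 26 and no warranty earns price 14.
Reliable: the warranty nets 26 − 6 = 20; no warranty nets 14. Reliable prefers the warranty.
Flimsy: the warranty nets 26 − 18 = 8; no warranty nets 14. Flimsy prefers no warranty.
Neither type deviates, so the separating profile is an equilibrium.

Yes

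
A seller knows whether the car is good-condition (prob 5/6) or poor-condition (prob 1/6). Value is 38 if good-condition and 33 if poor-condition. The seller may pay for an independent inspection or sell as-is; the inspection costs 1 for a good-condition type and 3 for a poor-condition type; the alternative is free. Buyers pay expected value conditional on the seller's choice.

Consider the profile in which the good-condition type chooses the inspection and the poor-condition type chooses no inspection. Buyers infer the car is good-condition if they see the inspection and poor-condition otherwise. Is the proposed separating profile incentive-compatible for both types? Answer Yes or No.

Under these beliefs, the inspection earns price 38 and no inspection earns price 33.
good-condition: the inspection nets 38 − 1 = 37; no inspection nets 33. good-condition prefers the inspection.
poor-condition: the inspection nets 38 − 3 = 35; no inspection nets 33. poor-condition would deviate to the inspection.
poor-condition has a profitable deviation, so the profile is not an equilibrium.

No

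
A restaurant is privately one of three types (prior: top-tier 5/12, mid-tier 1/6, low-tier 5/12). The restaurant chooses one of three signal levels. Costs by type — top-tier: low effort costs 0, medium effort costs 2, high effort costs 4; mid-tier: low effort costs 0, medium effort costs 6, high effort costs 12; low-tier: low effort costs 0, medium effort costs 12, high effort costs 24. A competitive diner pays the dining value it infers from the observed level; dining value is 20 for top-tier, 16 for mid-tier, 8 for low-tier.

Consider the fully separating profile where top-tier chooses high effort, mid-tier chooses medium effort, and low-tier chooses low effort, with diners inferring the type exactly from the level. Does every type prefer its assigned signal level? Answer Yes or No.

Yes

Separating price premiums: high effort → 20, medium effort → 16, low effort → 8.
top-tier (assigned high effort): low effort: 8 − 0 = 8; medium effort: 16 − 2 = 14; high effort: 20 − 4 = 16. top-tier stays.
mid-tier (assigned medium effort): low effort: 8 − 0 = 8; medium effort: 16 − 6 = 10; high effort: 20 − 12 = 8. mid-tier stays.
low-tier (assigned low effort): low effort: 8 − 0 = 8; medium effort: 16 − 12 = 4; high effort: 20 − 24 = -4. low-tier stays.
Every type prefers its assigned level; separation holds.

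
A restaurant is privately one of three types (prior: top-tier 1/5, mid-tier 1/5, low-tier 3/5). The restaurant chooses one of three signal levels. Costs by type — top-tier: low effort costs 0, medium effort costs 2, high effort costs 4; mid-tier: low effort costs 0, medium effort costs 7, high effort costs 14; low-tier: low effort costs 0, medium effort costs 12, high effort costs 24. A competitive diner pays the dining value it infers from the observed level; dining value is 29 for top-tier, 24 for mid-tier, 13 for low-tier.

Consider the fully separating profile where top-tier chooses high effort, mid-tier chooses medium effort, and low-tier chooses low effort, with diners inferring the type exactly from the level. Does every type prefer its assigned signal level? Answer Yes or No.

Yes

Separating price premiums: high effort → 29, medium effort → 24, low effort → 13.
top-tier (assigned high effort): low effort: 13 − 0 = 13; medium effort: 24 − 2 = 22; high effort: 29 − 4 = 25. top-tier stays.
mid-tier (assigned medium effort): low effort: 13 − 0 = 13; medium effort: 24 − 7 = 17; high effort: 29 − 14 = 15. mid-tier stays.
low-tier (assigned low effort): low effort: 13 − 0 = 13; medium effort: 24 − 12 = 12; high effort: 29 − 24 = 5. low-tier stays.
Every type prefers its assigned level; separation holds.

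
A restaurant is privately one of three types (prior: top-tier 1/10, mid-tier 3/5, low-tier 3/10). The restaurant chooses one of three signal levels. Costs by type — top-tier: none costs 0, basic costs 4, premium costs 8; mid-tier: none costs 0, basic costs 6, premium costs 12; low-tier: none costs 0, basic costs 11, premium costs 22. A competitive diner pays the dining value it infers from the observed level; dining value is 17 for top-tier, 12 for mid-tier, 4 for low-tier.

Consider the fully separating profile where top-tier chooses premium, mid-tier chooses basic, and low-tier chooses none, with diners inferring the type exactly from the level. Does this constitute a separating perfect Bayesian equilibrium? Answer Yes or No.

Yes

Separating price premiums: premium → 17, basic → 12, none → 4.
top-tier (assigned premium): none: 4 − 0 = 4; basic: 12 − 4 = 8; premium: 17 − 8 = 9. top-tier stays.
mid-tier (assigned basic): none: 4 − 0 = 4; basic: 12 − 6 = 6; premium: 17 − 12 = 5. mid-tier stays.
low-tier (assigned none): none: 4 − 0 = 4; basic: 12 − 11 = 1; premium: 17 − 22 = -5. low-tier stays.
Every type prefers its assigned level; separation holds.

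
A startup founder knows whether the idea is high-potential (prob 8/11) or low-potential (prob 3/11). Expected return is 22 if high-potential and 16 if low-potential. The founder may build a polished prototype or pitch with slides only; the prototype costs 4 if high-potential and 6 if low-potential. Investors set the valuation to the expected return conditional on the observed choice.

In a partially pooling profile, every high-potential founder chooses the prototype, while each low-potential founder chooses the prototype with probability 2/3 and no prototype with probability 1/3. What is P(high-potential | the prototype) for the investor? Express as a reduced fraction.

P(the prototype) = (8/11)·1 + (3/11)·(2/3) = 10/11.
By Bayes' rule, P(high-potential | the prototype) = (8/11) / (10/11) = 4/5.

4/5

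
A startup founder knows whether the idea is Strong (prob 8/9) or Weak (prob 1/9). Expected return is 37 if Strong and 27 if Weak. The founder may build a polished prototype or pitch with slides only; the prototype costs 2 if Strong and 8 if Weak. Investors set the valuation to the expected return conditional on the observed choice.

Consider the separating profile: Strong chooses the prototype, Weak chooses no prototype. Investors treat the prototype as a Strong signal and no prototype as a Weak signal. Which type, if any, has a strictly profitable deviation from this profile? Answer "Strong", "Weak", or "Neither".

Weak

The prototype pays 37; no prototype pays 27.
Strong: assigned the prototype, nets 37 − 2 = 35; deviating to no prototype nets 27.
Weak: assigned no prototype, nets 27; deviating to the prototype nets 37 − 8 = 29.
The Weak type gains 2 by deviating.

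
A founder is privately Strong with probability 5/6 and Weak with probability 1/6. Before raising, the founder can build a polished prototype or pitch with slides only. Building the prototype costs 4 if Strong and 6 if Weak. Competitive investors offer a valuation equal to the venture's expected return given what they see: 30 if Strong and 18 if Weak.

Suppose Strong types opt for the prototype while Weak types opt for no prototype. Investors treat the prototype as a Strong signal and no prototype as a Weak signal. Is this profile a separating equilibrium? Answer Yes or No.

Under these beliefs, the prototype earns valuation 30 and no prototype earns valuation 18.
Strong: the prototype nets 30 − 4 = 26; no prototype nets 18. Strong prefers the prototype.
Weak: the prototype nets 30 − 6 = 24; no prototype nets 18. Weak would deviate to the prototype.
Weak has a profitable deviation, so the profile is not an equilibrium.

No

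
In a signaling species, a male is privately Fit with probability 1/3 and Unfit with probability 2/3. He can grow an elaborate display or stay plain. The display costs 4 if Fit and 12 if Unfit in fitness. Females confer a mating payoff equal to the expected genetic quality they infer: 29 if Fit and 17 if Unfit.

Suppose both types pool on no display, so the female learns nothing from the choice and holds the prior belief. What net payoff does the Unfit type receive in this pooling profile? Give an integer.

Pooled mating payoff = 1/3·29 + 2/3·17 = 21.
Unfit pays no cost for no display, so net payoff = 21.

21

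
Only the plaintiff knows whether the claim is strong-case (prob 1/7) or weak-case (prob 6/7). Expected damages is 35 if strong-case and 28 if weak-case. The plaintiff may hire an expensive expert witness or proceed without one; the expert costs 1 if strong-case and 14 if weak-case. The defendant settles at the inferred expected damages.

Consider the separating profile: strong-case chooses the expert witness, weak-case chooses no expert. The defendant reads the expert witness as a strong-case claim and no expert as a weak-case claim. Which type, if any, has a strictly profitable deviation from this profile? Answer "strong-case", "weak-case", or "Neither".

Neither

The expert witness pays 35; no expert pays 28.
strong-case: assigned the expert witness, nets 35 − 1 = 34; deviating to no expert nets 28.
weak-case: assigned no expert, nets 28; deviating to the expert witness nets 35 − 14 = 21.
Both types strictly prefer their assigned action; no profitable deviation.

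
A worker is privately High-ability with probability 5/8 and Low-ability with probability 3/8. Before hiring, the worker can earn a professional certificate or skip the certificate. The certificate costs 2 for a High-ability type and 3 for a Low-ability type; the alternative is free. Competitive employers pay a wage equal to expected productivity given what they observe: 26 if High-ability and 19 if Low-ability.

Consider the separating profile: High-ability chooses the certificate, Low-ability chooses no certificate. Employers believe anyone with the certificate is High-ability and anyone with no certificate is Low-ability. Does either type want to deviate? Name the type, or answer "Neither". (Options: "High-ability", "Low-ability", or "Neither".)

The certificate pays 26; no certificate pays 19.
High-ability: assigned the certificate, nets 26 − 2 = 24; deviating to no certificate nets 19.
Low-ability: assigned no certificate, nets 19; deviating to the certificate nets 26 − 3 = 23.
The Low-ability type gains 4 by deviating.

Low-ability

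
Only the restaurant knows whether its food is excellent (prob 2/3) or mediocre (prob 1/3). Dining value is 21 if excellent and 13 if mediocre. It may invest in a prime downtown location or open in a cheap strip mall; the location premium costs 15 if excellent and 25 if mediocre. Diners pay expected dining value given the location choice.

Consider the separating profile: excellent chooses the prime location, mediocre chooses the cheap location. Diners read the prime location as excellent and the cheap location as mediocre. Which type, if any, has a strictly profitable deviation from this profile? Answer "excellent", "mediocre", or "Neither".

excellent

The prime location pays 21; the cheap location pays 13.
excellent: assigned the prime location, nets 21 − 15 = 6; deviating to the cheap location nets 13.
mediocre: assigned the cheap location, nets 13; deviating to the prime location nets 21 − 25 = -4.
The excellent type gains 7 by deviating.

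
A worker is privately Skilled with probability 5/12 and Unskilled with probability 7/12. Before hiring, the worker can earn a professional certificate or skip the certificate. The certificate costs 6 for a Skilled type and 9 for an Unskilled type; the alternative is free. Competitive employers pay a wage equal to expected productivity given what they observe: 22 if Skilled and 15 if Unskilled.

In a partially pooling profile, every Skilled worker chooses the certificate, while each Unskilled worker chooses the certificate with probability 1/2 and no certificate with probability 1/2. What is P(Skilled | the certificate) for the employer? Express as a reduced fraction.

P(the certificate) = (5/12)·1 + (7/12)·(1/2) = 17/24.
By Bayes' rule, P(Skilled | the certificate) = (5/12) / (17/24) = 10/17.

10/17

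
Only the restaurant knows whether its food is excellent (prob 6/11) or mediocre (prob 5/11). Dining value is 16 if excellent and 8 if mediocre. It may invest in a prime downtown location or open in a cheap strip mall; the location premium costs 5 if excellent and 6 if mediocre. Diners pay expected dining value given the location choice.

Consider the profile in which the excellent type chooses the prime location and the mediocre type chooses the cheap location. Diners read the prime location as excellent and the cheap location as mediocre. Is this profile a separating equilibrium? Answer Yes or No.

Under these beliefs, the prime location earns price premium 16 and the cheap location earns price premium 8.
excellent: the prime location nets 16 − 5 = 11; the cheap location nets 8. excellent prefers the prime location.
mediocre: the prime location nets 16 − 6 = 10; the cheap location nets 8. mediocre would deviate to the prime location.
mediocre has a profitable deviation, so the profile is not an equilibrium.

No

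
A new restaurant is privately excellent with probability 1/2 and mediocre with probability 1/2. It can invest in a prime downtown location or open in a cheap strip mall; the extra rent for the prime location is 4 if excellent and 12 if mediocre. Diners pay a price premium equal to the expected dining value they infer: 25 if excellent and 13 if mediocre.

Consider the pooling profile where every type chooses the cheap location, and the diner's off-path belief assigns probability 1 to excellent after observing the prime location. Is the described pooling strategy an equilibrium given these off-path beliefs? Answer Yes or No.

On path, the diner holds the prior and pays 1/2·25 + 1/2·13 = 19. Off path (the prime location), believing excellent, it pays 25.
excellent: the cheap location nets 19; the prime location nets 25 − 4 = 21. excellent would deviate.
mediocre: the cheap location nets 19; the prime location nets 25 − 12 = 13. mediocre stays.
A type deviates, so pooling fails.

No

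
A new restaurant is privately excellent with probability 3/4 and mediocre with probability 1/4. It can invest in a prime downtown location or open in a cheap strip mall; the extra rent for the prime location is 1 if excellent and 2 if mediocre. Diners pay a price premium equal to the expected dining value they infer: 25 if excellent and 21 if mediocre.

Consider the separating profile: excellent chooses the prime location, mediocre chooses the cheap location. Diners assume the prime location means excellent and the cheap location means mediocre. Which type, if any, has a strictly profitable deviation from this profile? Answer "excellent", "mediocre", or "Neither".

mediocre

The prime location pays 25; the cheap location pays 21.
excellent: assigned the prime location, nets 25 − 1 = 24; deviating to the cheap location nets 21.
mediocre: assigned the cheap location, nets 21; deviating to the prime location nets 25 − 2 = 23.
The mediocre type gains 2 by deviating.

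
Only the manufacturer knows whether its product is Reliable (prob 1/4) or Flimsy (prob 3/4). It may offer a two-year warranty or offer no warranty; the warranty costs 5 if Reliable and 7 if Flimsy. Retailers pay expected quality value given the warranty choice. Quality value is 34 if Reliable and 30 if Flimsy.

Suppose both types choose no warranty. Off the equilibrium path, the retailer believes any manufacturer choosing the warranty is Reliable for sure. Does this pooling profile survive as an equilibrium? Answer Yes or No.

Yes

On path, the retailer holds the prior and pays 1/4·34 + 3/4·30 = 31. Off path (the warranty), believing Reliable, it pays 34.
Reliable: no warranty nets 31; the warranty nets 34 − 5 = 29. Reliable stays.
Flimsy: no warranty nets 31; the warranty nets 34 − 7 = 27. Flimsy stays.
No type deviates, so pooling is sustained.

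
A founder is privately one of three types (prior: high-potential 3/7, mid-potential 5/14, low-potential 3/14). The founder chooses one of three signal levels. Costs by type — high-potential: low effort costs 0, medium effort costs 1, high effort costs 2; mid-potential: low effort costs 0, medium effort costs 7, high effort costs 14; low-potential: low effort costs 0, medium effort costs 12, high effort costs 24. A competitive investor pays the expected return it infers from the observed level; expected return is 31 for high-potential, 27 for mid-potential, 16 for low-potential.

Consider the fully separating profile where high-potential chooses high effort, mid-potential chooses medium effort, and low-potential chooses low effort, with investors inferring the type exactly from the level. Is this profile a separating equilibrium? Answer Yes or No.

Separating valuations: high effort → 31, medium effort → 27, low effort → 16.
high-potential (assigned high effort): low effort: 16 − 0 = 16; medium effort: 27 − 1 = 26; high effort: 31 − 2 = 29. high-potential stays.
mid-potential (assigned medium effort): low effort: 16 − 0 = 16; medium effort: 27 − 7 = 20; high effort: 31 − 14 = 17. mid-potential stays.
low-potential (assigned low effort): low effort: 16 − 0 = 16; medium effort: 27 − 12 = 15; high effort: 31 − 24 = 7. low-potential stays.
Every type prefers its assigned level; separation holds.

Yes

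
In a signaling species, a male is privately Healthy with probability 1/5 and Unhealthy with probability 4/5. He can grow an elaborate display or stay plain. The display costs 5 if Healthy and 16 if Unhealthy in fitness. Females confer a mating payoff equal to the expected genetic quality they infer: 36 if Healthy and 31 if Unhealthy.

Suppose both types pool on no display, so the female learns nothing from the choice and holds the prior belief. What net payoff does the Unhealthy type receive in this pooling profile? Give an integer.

32

Pooled mating payoff = 1/5·36 + 4/5·31 = 32.
Unhealthy pays no cost for no display, so net payoff = 32.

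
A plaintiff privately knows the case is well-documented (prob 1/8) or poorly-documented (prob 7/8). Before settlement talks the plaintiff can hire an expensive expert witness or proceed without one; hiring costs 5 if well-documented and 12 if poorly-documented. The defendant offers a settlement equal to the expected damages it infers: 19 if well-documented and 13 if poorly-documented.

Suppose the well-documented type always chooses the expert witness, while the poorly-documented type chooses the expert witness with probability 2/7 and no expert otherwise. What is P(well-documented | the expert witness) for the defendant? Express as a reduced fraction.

P(the expert witness) = (1/8)·1 + (7/8)·(2/7) = 3/8.
By Bayes' rule, P(well-documented | the expert witness) = (1/8) / (3/8) = 1/3.

1/3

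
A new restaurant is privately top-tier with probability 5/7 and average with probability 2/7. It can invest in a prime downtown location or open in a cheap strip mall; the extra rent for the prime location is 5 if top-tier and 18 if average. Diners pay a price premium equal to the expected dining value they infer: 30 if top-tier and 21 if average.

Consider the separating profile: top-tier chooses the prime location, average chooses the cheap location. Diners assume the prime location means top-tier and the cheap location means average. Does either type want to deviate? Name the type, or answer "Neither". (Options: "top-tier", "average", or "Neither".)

The prime location pays 30; the cheap location pays 21.
top-tier: assigned the prime location, nets 30 − 5 = 25; deviating to the cheap location nets 21.
average: assigned the cheap location, nets 21; deviating to the prime location nets 30 − 18 = 12.
Both types strictly prefer their assigned action; no profitable deviation.

Neither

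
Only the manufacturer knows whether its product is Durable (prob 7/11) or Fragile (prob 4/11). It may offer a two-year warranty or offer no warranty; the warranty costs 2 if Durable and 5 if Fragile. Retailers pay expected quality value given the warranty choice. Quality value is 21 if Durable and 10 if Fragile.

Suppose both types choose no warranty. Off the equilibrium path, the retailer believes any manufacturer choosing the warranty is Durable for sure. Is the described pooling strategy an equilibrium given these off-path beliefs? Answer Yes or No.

On path, the retailer holds the prior and pays 7/11·21 + 4/11·10 = 17. Off path (the warranty), believing Durable, it pays 21.
Durable: no warranty nets 17; the warranty nets 21 − 2 = 19. Durable would deviate.
Fragile: no warranty nets 17; the warranty nets 21 − 5 = 16. Fragile stays.
A type deviates, so pooling fails.

No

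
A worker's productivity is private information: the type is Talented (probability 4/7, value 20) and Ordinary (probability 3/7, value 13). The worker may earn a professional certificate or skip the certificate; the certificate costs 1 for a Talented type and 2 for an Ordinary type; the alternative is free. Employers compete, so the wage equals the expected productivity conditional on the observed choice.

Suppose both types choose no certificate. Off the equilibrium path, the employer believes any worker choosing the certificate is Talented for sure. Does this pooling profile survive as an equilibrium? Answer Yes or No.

No

On path, the employer holds the prior and pays 4/7·20 + 3/7·13 = 17. Off path (the certificate), believing Talented, it pays 20.
Talented: no certificate nets 17; the certificate nets 20 − 1 = 19. Talented would deviate.
Ordinary: no certificate nets 17; the certificate nets 20 − 2 = 18. Ordinary would deviate.
A type deviates, so pooling fails.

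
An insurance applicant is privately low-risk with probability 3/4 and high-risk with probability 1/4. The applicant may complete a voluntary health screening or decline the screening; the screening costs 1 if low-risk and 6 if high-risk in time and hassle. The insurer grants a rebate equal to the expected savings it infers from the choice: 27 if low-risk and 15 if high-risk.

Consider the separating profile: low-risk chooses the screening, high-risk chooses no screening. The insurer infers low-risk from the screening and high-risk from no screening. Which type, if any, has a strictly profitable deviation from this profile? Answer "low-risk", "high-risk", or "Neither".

The screening pays 27; no screening pays 15.
low-risk: assigned the screening, nets 27 − 1 = 26; deviating to no screening nets 15.
high-risk: assigned no screening, nets 15; deviating to the screening nets 27 − 6 = 21.
The high-risk type gains 6 by deviating.

high-risk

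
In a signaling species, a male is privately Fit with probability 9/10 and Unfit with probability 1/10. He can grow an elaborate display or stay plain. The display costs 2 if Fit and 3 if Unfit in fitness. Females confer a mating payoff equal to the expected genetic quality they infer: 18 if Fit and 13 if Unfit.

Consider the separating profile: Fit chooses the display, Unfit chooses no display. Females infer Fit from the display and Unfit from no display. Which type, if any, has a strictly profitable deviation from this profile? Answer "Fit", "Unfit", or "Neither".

The display pays 18; no display pays 13.
Fit: assigned the display, nets 18 − 2 = 16; deviating to no display nets 13.
Unfit: assigned no display, nets 13; deviating to the display nets 18 − 3 = 15.
The Unfit type gains 2 by deviating.

Unfit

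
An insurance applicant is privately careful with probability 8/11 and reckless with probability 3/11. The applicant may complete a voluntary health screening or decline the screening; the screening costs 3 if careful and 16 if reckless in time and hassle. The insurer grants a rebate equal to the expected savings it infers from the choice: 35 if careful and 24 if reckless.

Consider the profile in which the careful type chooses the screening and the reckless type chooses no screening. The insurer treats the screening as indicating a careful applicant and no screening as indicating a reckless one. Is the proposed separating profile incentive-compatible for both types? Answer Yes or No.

Under these beliefs, the screening earns rebate 35 and no screening earns rebate 24.
careful: the screening nets 35 − 3 = 32; no screening nets 24. careful prefers the screening.
reckless: the screening nets 35 − 16 = 19; no screening nets 24. reckless prefers no screening.
Neither type deviates, so the separating profile is an equilibrium.

Yes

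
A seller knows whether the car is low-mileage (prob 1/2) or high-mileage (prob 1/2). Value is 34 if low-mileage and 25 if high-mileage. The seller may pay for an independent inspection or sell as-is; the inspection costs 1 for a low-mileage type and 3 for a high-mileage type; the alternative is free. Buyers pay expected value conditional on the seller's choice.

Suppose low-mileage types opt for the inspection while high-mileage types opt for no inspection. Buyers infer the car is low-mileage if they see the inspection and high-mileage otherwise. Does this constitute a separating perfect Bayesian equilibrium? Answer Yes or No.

No

Under these beliefs, the inspection earns price 34 and no inspection earns price 25.
low-mileage: the inspection nets 34 − 1 = 33; no inspection nets 25. low-mileage prefers the inspection.
high-mileage: the inspection nets 34 − 3 = 31; no inspection nets 25. high-mileage would deviate to the inspection.
high-mileage has a profitable deviation, so the profile is not an equilibrium.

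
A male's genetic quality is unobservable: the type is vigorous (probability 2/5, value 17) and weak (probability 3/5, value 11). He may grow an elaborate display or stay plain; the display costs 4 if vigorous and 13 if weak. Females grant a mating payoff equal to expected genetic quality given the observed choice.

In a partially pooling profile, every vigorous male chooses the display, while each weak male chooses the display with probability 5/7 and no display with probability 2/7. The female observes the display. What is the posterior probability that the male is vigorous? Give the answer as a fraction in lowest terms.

P(the display) = (2/5)·1 + (3/5)·(5/7) = 29/35.
By Bayes' rule, P(vigorous | the display) = (2/5) / (29/35) = 14/29.

14/29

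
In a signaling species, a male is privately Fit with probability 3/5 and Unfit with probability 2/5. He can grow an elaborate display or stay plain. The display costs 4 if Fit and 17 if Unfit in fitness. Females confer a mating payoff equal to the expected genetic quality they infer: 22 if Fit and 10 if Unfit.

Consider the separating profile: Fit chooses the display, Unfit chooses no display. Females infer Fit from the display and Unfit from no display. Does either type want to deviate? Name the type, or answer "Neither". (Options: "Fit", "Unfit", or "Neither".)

The display pays 22; no display pays 10.
Fit: assigned the display, nets 22 − 4 = 18; deviating to no display nets 10.
Unfit: assigned no display, nets 10; deviating to the display nets 22 − 17 = 5.
Both types strictly prefer their assigned action; no profitable deviation.

Neither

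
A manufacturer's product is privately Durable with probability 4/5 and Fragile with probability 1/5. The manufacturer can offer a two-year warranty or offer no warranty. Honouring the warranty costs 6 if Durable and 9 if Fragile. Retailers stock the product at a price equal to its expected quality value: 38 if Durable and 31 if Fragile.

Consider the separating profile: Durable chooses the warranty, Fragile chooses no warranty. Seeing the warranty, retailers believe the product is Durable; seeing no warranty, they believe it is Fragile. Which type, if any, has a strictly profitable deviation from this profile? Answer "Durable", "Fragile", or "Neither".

Neither

The warranty pays 38; no warranty pays 31.
Durable: assigned the warranty, nets 38 − 6 = 32; deviating to no warranty nets 31.
Fragile: assigned no warranty, nets 31; deviating to the warranty nets 38 − 9 = 29.
Both types strictly prefer their assigned action; no profitable deviation.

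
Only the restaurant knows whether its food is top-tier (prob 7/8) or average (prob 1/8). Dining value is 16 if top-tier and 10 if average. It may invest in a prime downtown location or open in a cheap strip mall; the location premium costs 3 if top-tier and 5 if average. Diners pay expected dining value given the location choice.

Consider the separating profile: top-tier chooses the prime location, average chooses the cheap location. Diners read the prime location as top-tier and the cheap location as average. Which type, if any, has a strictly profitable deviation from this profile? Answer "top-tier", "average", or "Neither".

The prime location pays 16; the cheap location pays 10.
top-tier: assigned the prime location, nets 16 − 3 = 13; deviating to the cheap location nets 10.
average: assigned the cheap location, nets 10; deviating to the prime location nets 16 − 5 = 11.
The average type gains 1 by deviating.

average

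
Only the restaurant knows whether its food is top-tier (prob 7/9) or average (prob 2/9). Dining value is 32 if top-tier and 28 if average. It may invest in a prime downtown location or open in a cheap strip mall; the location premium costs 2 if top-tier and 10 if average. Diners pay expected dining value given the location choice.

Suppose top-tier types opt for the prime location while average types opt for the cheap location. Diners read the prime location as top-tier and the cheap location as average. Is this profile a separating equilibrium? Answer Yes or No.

Under these beliefs, the prime location earns price premium 32 and the cheap location earns price premium 28.
top-tier: the prime location nets 32 − 2 = 30; the cheap location nets 28. top-tier prefers the prime location.
average: the prime location nets 32 − 10 = 22; the cheap location nets 28. average prefers the cheap location.
Neither type deviates, so the separating profile is an equilibrium.

Yes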